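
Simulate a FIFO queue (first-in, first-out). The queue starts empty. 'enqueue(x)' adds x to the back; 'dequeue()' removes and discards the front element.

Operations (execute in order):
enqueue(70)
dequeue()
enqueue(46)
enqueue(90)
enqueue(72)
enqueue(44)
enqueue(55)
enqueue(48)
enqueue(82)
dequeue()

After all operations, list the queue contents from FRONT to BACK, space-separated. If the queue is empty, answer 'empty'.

enqueue(70): [70]
dequeue(): []
enqueue(46): [46]
enqueue(90): [46, 90]
enqueue(72): [46, 90, 72]
enqueue(44): [46, 90, 72, 44]
enqueue(55): [46, 90, 72, 44, 55]
enqueue(48): [46, 90, 72, 44, 55, 48]
enqueue(82): [46, 90, 72, 44, 55, 48, 82]
dequeue(): [90, 72, 44, 55, 48, 82]

Answer: 90 72 44 55 48 82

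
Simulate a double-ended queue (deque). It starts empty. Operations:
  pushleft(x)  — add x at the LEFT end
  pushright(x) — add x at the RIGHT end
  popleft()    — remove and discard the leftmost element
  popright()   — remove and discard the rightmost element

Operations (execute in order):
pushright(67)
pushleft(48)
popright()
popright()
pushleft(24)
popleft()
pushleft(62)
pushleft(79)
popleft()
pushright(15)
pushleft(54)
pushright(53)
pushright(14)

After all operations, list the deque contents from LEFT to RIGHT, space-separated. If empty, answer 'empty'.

pushright(67): [67]
pushleft(48): [48, 67]
popright(): [48]
popright(): []
pushleft(24): [24]
popleft(): []
pushleft(62): [62]
pushleft(79): [79, 62]
popleft(): [62]
pushright(15): [62, 15]
pushleft(54): [54, 62, 15]
pushright(53): [54, 62, 15, 53]
pushright(14): [54, 62, 15, 53, 14]

Answer: 54 62 15 53 14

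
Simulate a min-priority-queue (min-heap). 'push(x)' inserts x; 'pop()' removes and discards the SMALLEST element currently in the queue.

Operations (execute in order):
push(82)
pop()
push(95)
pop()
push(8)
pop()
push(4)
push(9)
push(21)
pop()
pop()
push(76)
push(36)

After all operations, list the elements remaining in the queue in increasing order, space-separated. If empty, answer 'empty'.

push(82): heap contents = [82]
pop() → 82: heap contents = []
push(95): heap contents = [95]
pop() → 95: heap contents = []
push(8): heap contents = [8]
pop() → 8: heap contents = []
push(4): heap contents = [4]
push(9): heap contents = [4, 9]
push(21): heap contents = [4, 9, 21]
pop() → 4: heap contents = [9, 21]
pop() → 9: heap contents = [21]
push(76): heap contents = [21, 76]
push(36): heap contents = [21, 36, 76]

Answer: 21 36 76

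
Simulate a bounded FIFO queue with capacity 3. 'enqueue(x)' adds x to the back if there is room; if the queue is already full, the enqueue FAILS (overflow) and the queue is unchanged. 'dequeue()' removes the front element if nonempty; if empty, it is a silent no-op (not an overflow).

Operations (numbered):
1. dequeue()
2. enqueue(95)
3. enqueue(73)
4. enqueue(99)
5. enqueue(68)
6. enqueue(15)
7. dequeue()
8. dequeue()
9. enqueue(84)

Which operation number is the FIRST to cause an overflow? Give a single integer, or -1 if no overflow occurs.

1. dequeue(): empty, no-op, size=0
2. enqueue(95): size=1
3. enqueue(73): size=2
4. enqueue(99): size=3
5. enqueue(68): size=3=cap → OVERFLOW (fail)
6. enqueue(15): size=3=cap → OVERFLOW (fail)
7. dequeue(): size=2
8. dequeue(): size=1
9. enqueue(84): size=2

Answer: 5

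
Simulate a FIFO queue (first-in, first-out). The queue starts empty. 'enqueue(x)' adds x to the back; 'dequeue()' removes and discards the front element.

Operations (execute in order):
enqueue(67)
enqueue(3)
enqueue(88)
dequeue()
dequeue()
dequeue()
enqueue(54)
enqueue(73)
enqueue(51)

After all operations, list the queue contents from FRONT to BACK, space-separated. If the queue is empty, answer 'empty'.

enqueue(67): [67]
enqueue(3): [67, 3]
enqueue(88): [67, 3, 88]
dequeue(): [3, 88]
dequeue(): [88]
dequeue(): []
enqueue(54): [54]
enqueue(73): [54, 73]
enqueue(51): [54, 73, 51]

Answer: 54 73 51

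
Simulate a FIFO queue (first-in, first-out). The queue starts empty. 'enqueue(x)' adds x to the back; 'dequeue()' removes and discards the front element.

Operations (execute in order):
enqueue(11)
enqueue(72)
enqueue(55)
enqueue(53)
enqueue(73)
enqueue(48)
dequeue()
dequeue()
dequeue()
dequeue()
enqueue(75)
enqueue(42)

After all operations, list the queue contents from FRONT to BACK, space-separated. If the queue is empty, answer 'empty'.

enqueue(11): [11]
enqueue(72): [11, 72]
enqueue(55): [11, 72, 55]
enqueue(53): [11, 72, 55, 53]
enqueue(73): [11, 72, 55, 53, 73]
enqueue(48): [11, 72, 55, 53, 73, 48]
dequeue(): [72, 55, 53, 73, 48]
dequeue(): [55, 53, 73, 48]
dequeue(): [53, 73, 48]
dequeue(): [73, 48]
enqueue(75): [73, 48, 75]
enqueue(42): [73, 48, 75, 42]

Answer: 73 48 75 42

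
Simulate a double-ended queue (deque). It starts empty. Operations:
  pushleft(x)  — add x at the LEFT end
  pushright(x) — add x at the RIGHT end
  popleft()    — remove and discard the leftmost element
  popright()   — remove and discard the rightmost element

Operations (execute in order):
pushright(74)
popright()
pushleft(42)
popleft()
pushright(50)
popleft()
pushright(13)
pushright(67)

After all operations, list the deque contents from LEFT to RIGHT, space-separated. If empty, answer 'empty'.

pushright(74): [74]
popright(): []
pushleft(42): [42]
popleft(): []
pushright(50): [50]
popleft(): []
pushright(13): [13]
pushright(67): [13, 67]

Answer: 13 67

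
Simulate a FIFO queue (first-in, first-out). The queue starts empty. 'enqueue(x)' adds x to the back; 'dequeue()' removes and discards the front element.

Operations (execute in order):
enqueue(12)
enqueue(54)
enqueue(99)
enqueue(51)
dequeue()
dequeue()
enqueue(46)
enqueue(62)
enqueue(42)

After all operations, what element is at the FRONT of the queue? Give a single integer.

Answer: 99

Derivation:
enqueue(12): queue = [12]
enqueue(54): queue = [12, 54]
enqueue(99): queue = [12, 54, 99]
enqueue(51): queue = [12, 54, 99, 51]
dequeue(): queue = [54, 99, 51]
dequeue(): queue = [99, 51]
enqueue(46): queue = [99, 51, 46]
enqueue(62): queue = [99, 51, 46, 62]
enqueue(42): queue = [99, 51, 46, 62, 42]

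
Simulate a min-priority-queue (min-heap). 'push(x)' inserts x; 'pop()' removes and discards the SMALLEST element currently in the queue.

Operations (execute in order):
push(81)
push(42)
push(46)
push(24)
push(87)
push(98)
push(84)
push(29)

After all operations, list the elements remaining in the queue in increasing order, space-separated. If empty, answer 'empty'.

push(81): heap contents = [81]
push(42): heap contents = [42, 81]
push(46): heap contents = [42, 46, 81]
push(24): heap contents = [24, 42, 46, 81]
push(87): heap contents = [24, 42, 46, 81, 87]
push(98): heap contents = [24, 42, 46, 81, 87, 98]
push(84): heap contents = [24, 42, 46, 81, 84, 87, 98]
push(29): heap contents = [24, 29, 42, 46, 81, 84, 87, 98]

Answer: 24 29 42 46 81 84 87 98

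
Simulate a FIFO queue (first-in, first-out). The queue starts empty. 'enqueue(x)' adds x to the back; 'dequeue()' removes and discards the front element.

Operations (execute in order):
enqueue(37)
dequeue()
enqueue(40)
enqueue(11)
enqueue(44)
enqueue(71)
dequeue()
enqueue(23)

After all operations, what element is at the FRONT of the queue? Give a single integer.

Answer: 11

Derivation:
enqueue(37): queue = [37]
dequeue(): queue = []
enqueue(40): queue = [40]
enqueue(11): queue = [40, 11]
enqueue(44): queue = [40, 11, 44]
enqueue(71): queue = [40, 11, 44, 71]
dequeue(): queue = [11, 44, 71]
enqueue(23): queue = [11, 44, 71, 23]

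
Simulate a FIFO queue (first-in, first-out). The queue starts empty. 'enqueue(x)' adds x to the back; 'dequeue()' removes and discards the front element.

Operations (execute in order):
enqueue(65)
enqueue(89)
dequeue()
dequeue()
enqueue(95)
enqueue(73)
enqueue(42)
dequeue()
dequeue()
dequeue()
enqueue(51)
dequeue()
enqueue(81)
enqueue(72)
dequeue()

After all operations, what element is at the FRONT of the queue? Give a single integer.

Answer: 72

Derivation:
enqueue(65): queue = [65]
enqueue(89): queue = [65, 89]
dequeue(): queue = [89]
dequeue(): queue = []
enqueue(95): queue = [95]
enqueue(73): queue = [95, 73]
enqueue(42): queue = [95, 73, 42]
dequeue(): queue = [73, 42]
dequeue(): queue = [42]
dequeue(): queue = []
enqueue(51): queue = [51]
dequeue(): queue = []
enqueue(81): queue = [81]
enqueue(72): queue = [81, 72]
dequeue(): queue = [72]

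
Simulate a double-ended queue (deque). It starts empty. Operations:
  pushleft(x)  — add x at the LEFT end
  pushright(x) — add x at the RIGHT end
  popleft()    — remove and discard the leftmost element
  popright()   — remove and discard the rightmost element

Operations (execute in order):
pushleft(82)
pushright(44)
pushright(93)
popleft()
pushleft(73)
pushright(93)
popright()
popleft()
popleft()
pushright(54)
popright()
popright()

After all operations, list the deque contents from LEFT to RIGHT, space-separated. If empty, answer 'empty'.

Answer: empty

Derivation:
pushleft(82): [82]
pushright(44): [82, 44]
pushright(93): [82, 44, 93]
popleft(): [44, 93]
pushleft(73): [73, 44, 93]
pushright(93): [73, 44, 93, 93]
popright(): [73, 44, 93]
popleft(): [44, 93]
popleft(): [93]
pushright(54): [93, 54]
popright(): [93]
popright(): []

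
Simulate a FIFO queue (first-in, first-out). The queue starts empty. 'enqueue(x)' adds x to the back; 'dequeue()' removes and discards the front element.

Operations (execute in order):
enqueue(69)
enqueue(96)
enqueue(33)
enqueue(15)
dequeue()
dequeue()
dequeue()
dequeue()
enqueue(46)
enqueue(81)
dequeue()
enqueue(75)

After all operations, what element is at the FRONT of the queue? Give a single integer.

enqueue(69): queue = [69]
enqueue(96): queue = [69, 96]
enqueue(33): queue = [69, 96, 33]
enqueue(15): queue = [69, 96, 33, 15]
dequeue(): queue = [96, 33, 15]
dequeue(): queue = [33, 15]
dequeue(): queue = [15]
dequeue(): queue = []
enqueue(46): queue = [46]
enqueue(81): queue = [46, 81]
dequeue(): queue = [81]
enqueue(75): queue = [81, 75]

Answer: 81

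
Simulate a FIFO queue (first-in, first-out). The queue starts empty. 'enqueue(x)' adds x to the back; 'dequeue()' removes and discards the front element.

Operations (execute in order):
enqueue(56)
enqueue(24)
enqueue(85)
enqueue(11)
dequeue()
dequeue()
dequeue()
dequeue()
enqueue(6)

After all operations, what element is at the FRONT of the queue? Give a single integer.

Answer: 6

Derivation:
enqueue(56): queue = [56]
enqueue(24): queue = [56, 24]
enqueue(85): queue = [56, 24, 85]
enqueue(11): queue = [56, 24, 85, 11]
dequeue(): queue = [24, 85, 11]
dequeue(): queue = [85, 11]
dequeue(): queue = [11]
dequeue(): queue = []
enqueue(6): queue = [6]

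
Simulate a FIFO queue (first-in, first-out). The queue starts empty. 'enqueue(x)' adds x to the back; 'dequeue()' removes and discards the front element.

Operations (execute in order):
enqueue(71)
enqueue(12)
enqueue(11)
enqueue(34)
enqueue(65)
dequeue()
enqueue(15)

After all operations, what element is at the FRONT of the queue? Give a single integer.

enqueue(71): queue = [71]
enqueue(12): queue = [71, 12]
enqueue(11): queue = [71, 12, 11]
enqueue(34): queue = [71, 12, 11, 34]
enqueue(65): queue = [71, 12, 11, 34, 65]
dequeue(): queue = [12, 11, 34, 65]
enqueue(15): queue = [12, 11, 34, 65, 15]

Answer: 12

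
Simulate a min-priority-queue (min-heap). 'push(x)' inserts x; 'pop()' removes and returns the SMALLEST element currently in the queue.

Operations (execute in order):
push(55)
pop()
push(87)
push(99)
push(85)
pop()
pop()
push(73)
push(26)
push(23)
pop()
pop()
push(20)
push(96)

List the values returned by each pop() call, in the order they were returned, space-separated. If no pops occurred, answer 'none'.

push(55): heap contents = [55]
pop() → 55: heap contents = []
push(87): heap contents = [87]
push(99): heap contents = [87, 99]
push(85): heap contents = [85, 87, 99]
pop() → 85: heap contents = [87, 99]
pop() → 87: heap contents = [99]
push(73): heap contents = [73, 99]
push(26): heap contents = [26, 73, 99]
push(23): heap contents = [23, 26, 73, 99]
pop() → 23: heap contents = [26, 73, 99]
pop() → 26: heap contents = [73, 99]
push(20): heap contents = [20, 73, 99]
push(96): heap contents = [20, 73, 96, 99]

Answer: 55 85 87 23 26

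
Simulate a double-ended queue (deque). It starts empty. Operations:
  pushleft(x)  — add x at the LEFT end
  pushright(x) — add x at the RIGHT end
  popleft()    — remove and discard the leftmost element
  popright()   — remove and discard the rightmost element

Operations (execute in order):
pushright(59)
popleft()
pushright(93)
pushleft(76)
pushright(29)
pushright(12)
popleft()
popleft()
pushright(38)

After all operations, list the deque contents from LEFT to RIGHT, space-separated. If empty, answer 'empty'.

pushright(59): [59]
popleft(): []
pushright(93): [93]
pushleft(76): [76, 93]
pushright(29): [76, 93, 29]
pushright(12): [76, 93, 29, 12]
popleft(): [93, 29, 12]
popleft(): [29, 12]
pushright(38): [29, 12, 38]

Answer: 29 12 38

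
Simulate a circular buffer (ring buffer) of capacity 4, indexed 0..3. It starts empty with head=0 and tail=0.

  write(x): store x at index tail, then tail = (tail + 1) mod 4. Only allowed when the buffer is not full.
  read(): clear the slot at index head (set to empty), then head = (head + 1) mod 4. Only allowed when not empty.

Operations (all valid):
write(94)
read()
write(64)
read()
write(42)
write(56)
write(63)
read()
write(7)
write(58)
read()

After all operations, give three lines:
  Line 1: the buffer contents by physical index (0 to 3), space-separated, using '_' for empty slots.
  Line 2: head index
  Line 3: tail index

write(94): buf=[94 _ _ _], head=0, tail=1, size=1
read(): buf=[_ _ _ _], head=1, tail=1, size=0
write(64): buf=[_ 64 _ _], head=1, tail=2, size=1
read(): buf=[_ _ _ _], head=2, tail=2, size=0
write(42): buf=[_ _ 42 _], head=2, tail=3, size=1
write(56): buf=[_ _ 42 56], head=2, tail=0, size=2
write(63): buf=[63 _ 42 56], head=2, tail=1, size=3
read(): buf=[63 _ _ 56], head=3, tail=1, size=2
write(7): buf=[63 7 _ 56], head=3, tail=2, size=3
write(58): buf=[63 7 58 56], head=3, tail=3, size=4
read(): buf=[63 7 58 _], head=0, tail=3, size=3

Answer: 63 7 58 _
0
3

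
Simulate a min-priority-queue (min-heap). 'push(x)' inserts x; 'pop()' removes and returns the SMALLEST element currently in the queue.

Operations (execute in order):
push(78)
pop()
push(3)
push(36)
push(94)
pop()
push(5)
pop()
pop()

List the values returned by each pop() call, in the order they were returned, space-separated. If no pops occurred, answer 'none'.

push(78): heap contents = [78]
pop() → 78: heap contents = []
push(3): heap contents = [3]
push(36): heap contents = [3, 36]
push(94): heap contents = [3, 36, 94]
pop() → 3: heap contents = [36, 94]
push(5): heap contents = [5, 36, 94]
pop() → 5: heap contents = [36, 94]
pop() → 36: heap contents = [94]

Answer: 78 3 5 36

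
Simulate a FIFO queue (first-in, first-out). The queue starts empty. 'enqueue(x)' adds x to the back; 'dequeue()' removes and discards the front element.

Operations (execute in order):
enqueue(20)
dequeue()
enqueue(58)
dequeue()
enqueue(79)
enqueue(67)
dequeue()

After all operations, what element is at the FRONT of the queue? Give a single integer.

enqueue(20): queue = [20]
dequeue(): queue = []
enqueue(58): queue = [58]
dequeue(): queue = []
enqueue(79): queue = [79]
enqueue(67): queue = [79, 67]
dequeue(): queue = [67]

Answer: 67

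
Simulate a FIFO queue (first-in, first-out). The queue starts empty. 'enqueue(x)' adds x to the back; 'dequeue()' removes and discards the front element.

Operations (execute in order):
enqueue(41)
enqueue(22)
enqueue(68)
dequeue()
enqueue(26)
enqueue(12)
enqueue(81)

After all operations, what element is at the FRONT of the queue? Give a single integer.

enqueue(41): queue = [41]
enqueue(22): queue = [41, 22]
enqueue(68): queue = [41, 22, 68]
dequeue(): queue = [22, 68]
enqueue(26): queue = [22, 68, 26]
enqueue(12): queue = [22, 68, 26, 12]
enqueue(81): queue = [22, 68, 26, 12, 81]

Answer: 22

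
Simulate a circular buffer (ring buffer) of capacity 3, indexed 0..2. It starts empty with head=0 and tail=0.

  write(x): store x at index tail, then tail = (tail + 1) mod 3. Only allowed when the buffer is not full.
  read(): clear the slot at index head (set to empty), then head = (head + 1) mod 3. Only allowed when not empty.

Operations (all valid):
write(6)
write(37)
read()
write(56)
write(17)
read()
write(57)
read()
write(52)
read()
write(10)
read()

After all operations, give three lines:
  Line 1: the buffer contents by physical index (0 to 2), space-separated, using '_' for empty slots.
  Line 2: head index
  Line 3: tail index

Answer: 10 _ 52
2
1

Derivation:
write(6): buf=[6 _ _], head=0, tail=1, size=1
write(37): buf=[6 37 _], head=0, tail=2, size=2
read(): buf=[_ 37 _], head=1, tail=2, size=1
write(56): buf=[_ 37 56], head=1, tail=0, size=2
write(17): buf=[17 37 56], head=1, tail=1, size=3
read(): buf=[17 _ 56], head=2, tail=1, size=2
write(57): buf=[17 57 56], head=2, tail=2, size=3
read(): buf=[17 57 _], head=0, tail=2, size=2
write(52): buf=[17 57 52], head=0, tail=0, size=3
read(): buf=[_ 57 52], head=1, tail=0, size=2
write(10): buf=[10 57 52], head=1, tail=1, size=3
read(): buf=[10 _ 52], head=2, tail=1, size=2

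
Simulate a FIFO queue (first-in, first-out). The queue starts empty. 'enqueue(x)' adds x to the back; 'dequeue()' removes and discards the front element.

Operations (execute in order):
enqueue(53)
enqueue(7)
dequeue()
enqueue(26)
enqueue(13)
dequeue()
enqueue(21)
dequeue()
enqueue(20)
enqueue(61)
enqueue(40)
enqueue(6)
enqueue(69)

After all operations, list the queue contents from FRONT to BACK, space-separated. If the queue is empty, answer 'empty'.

enqueue(53): [53]
enqueue(7): [53, 7]
dequeue(): [7]
enqueue(26): [7, 26]
enqueue(13): [7, 26, 13]
dequeue(): [26, 13]
enqueue(21): [26, 13, 21]
dequeue(): [13, 21]
enqueue(20): [13, 21, 20]
enqueue(61): [13, 21, 20, 61]
enqueue(40): [13, 21, 20, 61, 40]
enqueue(6): [13, 21, 20, 61, 40, 6]
enqueue(69): [13, 21, 20, 61, 40, 6, 69]

Answer: 13 21 20 61 40 6 69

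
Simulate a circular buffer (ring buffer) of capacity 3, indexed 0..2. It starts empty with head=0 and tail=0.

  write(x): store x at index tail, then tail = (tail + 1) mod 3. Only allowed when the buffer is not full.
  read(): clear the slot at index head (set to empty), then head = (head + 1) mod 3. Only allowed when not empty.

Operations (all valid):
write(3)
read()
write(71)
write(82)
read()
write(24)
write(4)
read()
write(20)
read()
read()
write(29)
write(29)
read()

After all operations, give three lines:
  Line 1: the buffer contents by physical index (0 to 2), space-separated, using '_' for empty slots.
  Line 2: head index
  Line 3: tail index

write(3): buf=[3 _ _], head=0, tail=1, size=1
read(): buf=[_ _ _], head=1, tail=1, size=0
write(71): buf=[_ 71 _], head=1, tail=2, size=1
write(82): buf=[_ 71 82], head=1, tail=0, size=2
read(): buf=[_ _ 82], head=2, tail=0, size=1
write(24): buf=[24 _ 82], head=2, tail=1, size=2
write(4): buf=[24 4 82], head=2, tail=2, size=3
read(): buf=[24 4 _], head=0, tail=2, size=2
write(20): buf=[24 4 20], head=0, tail=0, size=3
read(): buf=[_ 4 20], head=1, tail=0, size=2
read(): buf=[_ _ 20], head=2, tail=0, size=1
write(29): buf=[29 _ 20], head=2, tail=1, size=2
write(29): buf=[29 29 20], head=2, tail=2, size=3
read(): buf=[29 29 _], head=0, tail=2, size=2

Answer: 29 29 _
0
2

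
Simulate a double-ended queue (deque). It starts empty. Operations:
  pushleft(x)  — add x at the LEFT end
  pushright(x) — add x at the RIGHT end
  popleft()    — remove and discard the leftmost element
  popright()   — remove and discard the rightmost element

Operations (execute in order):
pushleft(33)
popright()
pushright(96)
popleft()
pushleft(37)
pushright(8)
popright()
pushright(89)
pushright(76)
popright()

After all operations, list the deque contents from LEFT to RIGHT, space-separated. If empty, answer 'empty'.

pushleft(33): [33]
popright(): []
pushright(96): [96]
popleft(): []
pushleft(37): [37]
pushright(8): [37, 8]
popright(): [37]
pushright(89): [37, 89]
pushright(76): [37, 89, 76]
popright(): [37, 89]

Answer: 37 89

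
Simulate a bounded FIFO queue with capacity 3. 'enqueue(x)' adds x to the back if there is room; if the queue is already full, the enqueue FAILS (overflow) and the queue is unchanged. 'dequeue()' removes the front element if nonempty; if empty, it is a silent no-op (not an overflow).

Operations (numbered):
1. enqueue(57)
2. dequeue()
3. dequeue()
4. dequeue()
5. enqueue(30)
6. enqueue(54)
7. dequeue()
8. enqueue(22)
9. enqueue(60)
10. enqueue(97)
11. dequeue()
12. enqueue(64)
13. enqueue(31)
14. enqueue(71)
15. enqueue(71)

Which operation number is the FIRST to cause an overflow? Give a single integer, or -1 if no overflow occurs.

1. enqueue(57): size=1
2. dequeue(): size=0
3. dequeue(): empty, no-op, size=0
4. dequeue(): empty, no-op, size=0
5. enqueue(30): size=1
6. enqueue(54): size=2
7. dequeue(): size=1
8. enqueue(22): size=2
9. enqueue(60): size=3
10. enqueue(97): size=3=cap → OVERFLOW (fail)
11. dequeue(): size=2
12. enqueue(64): size=3
13. enqueue(31): size=3=cap → OVERFLOW (fail)
14. enqueue(71): size=3=cap → OVERFLOW (fail)
15. enqueue(71): size=3=cap → OVERFLOW (fail)

Answer: 10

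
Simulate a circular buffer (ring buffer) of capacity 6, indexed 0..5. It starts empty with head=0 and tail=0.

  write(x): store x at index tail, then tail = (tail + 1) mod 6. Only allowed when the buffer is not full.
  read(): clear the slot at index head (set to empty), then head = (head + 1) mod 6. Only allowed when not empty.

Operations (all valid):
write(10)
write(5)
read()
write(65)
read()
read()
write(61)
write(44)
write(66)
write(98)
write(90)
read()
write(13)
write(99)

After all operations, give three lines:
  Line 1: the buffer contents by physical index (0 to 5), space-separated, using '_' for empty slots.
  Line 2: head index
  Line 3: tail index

Answer: 98 90 13 99 44 66
4
4

Derivation:
write(10): buf=[10 _ _ _ _ _], head=0, tail=1, size=1
write(5): buf=[10 5 _ _ _ _], head=0, tail=2, size=2
read(): buf=[_ 5 _ _ _ _], head=1, tail=2, size=1
write(65): buf=[_ 5 65 _ _ _], head=1, tail=3, size=2
read(): buf=[_ _ 65 _ _ _], head=2, tail=3, size=1
read(): buf=[_ _ _ _ _ _], head=3, tail=3, size=0
write(61): buf=[_ _ _ 61 _ _], head=3, tail=4, size=1
write(44): buf=[_ _ _ 61 44 _], head=3, tail=5, size=2
write(66): buf=[_ _ _ 61 44 66], head=3, tail=0, size=3
write(98): buf=[98 _ _ 61 44 66], head=3, tail=1, size=4
write(90): buf=[98 90 _ 61 44 66], head=3, tail=2, size=5
read(): buf=[98 90 _ _ 44 66], head=4, tail=2, size=4
write(13): buf=[98 90 13 _ 44 66], head=4, tail=3, size=5
write(99): buf=[98 90 13 99 44 66], head=4, tail=4, size=6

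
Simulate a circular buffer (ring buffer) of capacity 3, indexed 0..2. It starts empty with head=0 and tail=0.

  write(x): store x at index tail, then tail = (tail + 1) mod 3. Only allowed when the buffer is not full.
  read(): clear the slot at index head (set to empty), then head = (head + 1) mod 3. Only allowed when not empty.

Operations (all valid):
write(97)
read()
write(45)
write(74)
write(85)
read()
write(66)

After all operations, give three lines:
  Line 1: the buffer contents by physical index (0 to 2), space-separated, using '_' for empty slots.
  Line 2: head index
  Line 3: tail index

write(97): buf=[97 _ _], head=0, tail=1, size=1
read(): buf=[_ _ _], head=1, tail=1, size=0
write(45): buf=[_ 45 _], head=1, tail=2, size=1
write(74): buf=[_ 45 74], head=1, tail=0, size=2
write(85): buf=[85 45 74], head=1, tail=1, size=3
read(): buf=[85 _ 74], head=2, tail=1, size=2
write(66): buf=[85 66 74], head=2, tail=2, size=3

Answer: 85 66 74
2
2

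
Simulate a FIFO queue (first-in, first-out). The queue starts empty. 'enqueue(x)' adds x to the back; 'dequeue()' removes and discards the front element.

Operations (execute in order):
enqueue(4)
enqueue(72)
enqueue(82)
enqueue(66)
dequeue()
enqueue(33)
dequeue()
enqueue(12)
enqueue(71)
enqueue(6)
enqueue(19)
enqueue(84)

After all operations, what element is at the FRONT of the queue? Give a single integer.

enqueue(4): queue = [4]
enqueue(72): queue = [4, 72]
enqueue(82): queue = [4, 72, 82]
enqueue(66): queue = [4, 72, 82, 66]
dequeue(): queue = [72, 82, 66]
enqueue(33): queue = [72, 82, 66, 33]
dequeue(): queue = [82, 66, 33]
enqueue(12): queue = [82, 66, 33, 12]
enqueue(71): queue = [82, 66, 33, 12, 71]
enqueue(6): queue = [82, 66, 33, 12, 71, 6]
enqueue(19): queue = [82, 66, 33, 12, 71, 6, 19]
enqueue(84): queue = [82, 66, 33, 12, 71, 6, 19, 84]

Answer: 82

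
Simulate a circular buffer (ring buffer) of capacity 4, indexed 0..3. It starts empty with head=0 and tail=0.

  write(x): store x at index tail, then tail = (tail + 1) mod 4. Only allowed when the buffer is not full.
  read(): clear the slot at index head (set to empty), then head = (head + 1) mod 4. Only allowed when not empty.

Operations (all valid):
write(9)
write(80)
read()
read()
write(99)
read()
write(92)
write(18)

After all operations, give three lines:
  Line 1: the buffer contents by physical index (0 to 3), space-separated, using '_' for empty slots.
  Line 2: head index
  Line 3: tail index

write(9): buf=[9 _ _ _], head=0, tail=1, size=1
write(80): buf=[9 80 _ _], head=0, tail=2, size=2
read(): buf=[_ 80 _ _], head=1, tail=2, size=1
read(): buf=[_ _ _ _], head=2, tail=2, size=0
write(99): buf=[_ _ 99 _], head=2, tail=3, size=1
read(): buf=[_ _ _ _], head=3, tail=3, size=0
write(92): buf=[_ _ _ 92], head=3, tail=0, size=1
write(18): buf=[18 _ _ 92], head=3, tail=1, size=2

Answer: 18 _ _ 92
3
1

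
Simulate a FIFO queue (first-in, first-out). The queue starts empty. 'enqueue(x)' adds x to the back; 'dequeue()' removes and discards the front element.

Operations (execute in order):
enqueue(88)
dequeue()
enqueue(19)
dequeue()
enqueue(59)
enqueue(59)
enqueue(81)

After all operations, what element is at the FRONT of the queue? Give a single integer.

enqueue(88): queue = [88]
dequeue(): queue = []
enqueue(19): queue = [19]
dequeue(): queue = []
enqueue(59): queue = [59]
enqueue(59): queue = [59, 59]
enqueue(81): queue = [59, 59, 81]

Answer: 59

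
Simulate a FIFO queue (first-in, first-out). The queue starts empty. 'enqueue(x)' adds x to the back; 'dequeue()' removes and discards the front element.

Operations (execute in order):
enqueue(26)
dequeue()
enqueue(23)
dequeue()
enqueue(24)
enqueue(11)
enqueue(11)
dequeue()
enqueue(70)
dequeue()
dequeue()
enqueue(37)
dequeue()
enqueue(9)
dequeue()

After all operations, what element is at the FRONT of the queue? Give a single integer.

enqueue(26): queue = [26]
dequeue(): queue = []
enqueue(23): queue = [23]
dequeue(): queue = []
enqueue(24): queue = [24]
enqueue(11): queue = [24, 11]
enqueue(11): queue = [24, 11, 11]
dequeue(): queue = [11, 11]
enqueue(70): queue = [11, 11, 70]
dequeue(): queue = [11, 70]
dequeue(): queue = [70]
enqueue(37): queue = [70, 37]
dequeue(): queue = [37]
enqueue(9): queue = [37, 9]
dequeue(): queue = [9]

Answer: 9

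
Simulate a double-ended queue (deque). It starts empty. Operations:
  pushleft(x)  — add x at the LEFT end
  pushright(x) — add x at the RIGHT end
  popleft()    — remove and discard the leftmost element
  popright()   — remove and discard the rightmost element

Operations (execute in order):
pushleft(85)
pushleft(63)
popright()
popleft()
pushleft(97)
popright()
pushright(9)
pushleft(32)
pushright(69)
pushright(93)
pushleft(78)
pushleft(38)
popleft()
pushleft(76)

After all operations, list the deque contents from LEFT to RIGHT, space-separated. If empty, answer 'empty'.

pushleft(85): [85]
pushleft(63): [63, 85]
popright(): [63]
popleft(): []
pushleft(97): [97]
popright(): []
pushright(9): [9]
pushleft(32): [32, 9]
pushright(69): [32, 9, 69]
pushright(93): [32, 9, 69, 93]
pushleft(78): [78, 32, 9, 69, 93]
pushleft(38): [38, 78, 32, 9, 69, 93]
popleft(): [78, 32, 9, 69, 93]
pushleft(76): [76, 78, 32, 9, 69, 93]

Answer: 76 78 32 9 69 93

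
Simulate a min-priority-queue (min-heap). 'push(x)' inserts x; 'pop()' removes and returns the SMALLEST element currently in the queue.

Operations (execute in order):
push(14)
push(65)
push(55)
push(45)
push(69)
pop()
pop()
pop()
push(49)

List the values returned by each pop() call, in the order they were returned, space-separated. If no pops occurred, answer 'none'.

Answer: 14 45 55

Derivation:
push(14): heap contents = [14]
push(65): heap contents = [14, 65]
push(55): heap contents = [14, 55, 65]
push(45): heap contents = [14, 45, 55, 65]
push(69): heap contents = [14, 45, 55, 65, 69]
pop() → 14: heap contents = [45, 55, 65, 69]
pop() → 45: heap contents = [55, 65, 69]
pop() → 55: heap contents = [65, 69]
push(49): heap contents = [49, 65, 69]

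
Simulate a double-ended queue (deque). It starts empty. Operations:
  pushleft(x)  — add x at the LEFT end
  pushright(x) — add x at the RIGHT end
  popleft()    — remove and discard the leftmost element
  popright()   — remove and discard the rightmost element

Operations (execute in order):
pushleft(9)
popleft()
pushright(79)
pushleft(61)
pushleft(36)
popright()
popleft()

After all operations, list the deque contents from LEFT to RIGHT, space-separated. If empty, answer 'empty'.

pushleft(9): [9]
popleft(): []
pushright(79): [79]
pushleft(61): [61, 79]
pushleft(36): [36, 61, 79]
popright(): [36, 61]
popleft(): [61]

Answer: 61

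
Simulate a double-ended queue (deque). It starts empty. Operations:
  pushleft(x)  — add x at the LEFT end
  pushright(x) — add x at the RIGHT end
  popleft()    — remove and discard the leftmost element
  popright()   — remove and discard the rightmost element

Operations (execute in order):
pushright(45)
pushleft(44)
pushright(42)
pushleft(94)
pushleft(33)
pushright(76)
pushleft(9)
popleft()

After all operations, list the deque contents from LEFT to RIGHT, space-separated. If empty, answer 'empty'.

Answer: 33 94 44 45 42 76

Derivation:
pushright(45): [45]
pushleft(44): [44, 45]
pushright(42): [44, 45, 42]
pushleft(94): [94, 44, 45, 42]
pushleft(33): [33, 94, 44, 45, 42]
pushright(76): [33, 94, 44, 45, 42, 76]
pushleft(9): [9, 33, 94, 44, 45, 42, 76]
popleft(): [33, 94, 44, 45, 42, 76]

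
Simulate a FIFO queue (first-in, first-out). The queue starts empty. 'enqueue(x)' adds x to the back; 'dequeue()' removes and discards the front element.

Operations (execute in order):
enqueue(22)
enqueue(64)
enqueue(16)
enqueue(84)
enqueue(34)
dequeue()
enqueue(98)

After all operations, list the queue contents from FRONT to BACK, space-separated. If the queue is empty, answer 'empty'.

Answer: 64 16 84 34 98

Derivation:
enqueue(22): [22]
enqueue(64): [22, 64]
enqueue(16): [22, 64, 16]
enqueue(84): [22, 64, 16, 84]
enqueue(34): [22, 64, 16, 84, 34]
dequeue(): [64, 16, 84, 34]
enqueue(98): [64, 16, 84, 34, 98]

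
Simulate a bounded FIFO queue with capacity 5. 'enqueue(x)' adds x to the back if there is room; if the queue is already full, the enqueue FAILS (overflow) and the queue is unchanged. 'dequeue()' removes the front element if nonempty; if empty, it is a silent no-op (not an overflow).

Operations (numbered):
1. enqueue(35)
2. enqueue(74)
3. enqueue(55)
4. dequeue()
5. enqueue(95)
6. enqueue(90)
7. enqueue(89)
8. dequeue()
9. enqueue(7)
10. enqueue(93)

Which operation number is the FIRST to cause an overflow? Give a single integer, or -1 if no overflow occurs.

Answer: 10

Derivation:
1. enqueue(35): size=1
2. enqueue(74): size=2
3. enqueue(55): size=3
4. dequeue(): size=2
5. enqueue(95): size=3
6. enqueue(90): size=4
7. enqueue(89): size=5
8. dequeue(): size=4
9. enqueue(7): size=5
10. enqueue(93): size=5=cap → OVERFLOW (fail)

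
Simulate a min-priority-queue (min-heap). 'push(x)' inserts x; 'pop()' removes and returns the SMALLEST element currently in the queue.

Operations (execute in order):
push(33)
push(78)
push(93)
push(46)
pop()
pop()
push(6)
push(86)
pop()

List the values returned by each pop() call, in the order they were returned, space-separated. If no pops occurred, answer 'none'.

Answer: 33 46 6

Derivation:
push(33): heap contents = [33]
push(78): heap contents = [33, 78]
push(93): heap contents = [33, 78, 93]
push(46): heap contents = [33, 46, 78, 93]
pop() → 33: heap contents = [46, 78, 93]
pop() → 46: heap contents = [78, 93]
push(6): heap contents = [6, 78, 93]
push(86): heap contents = [6, 78, 86, 93]
pop() → 6: heap contents = [78, 86, 93]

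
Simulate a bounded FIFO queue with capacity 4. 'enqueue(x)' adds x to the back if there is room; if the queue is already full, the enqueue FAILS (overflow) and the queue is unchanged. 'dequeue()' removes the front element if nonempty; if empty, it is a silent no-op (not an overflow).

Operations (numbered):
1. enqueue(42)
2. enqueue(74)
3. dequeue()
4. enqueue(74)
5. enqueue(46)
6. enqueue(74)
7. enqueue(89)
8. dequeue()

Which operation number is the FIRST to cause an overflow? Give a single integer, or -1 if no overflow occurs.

Answer: 7

Derivation:
1. enqueue(42): size=1
2. enqueue(74): size=2
3. dequeue(): size=1
4. enqueue(74): size=2
5. enqueue(46): size=3
6. enqueue(74): size=4
7. enqueue(89): size=4=cap → OVERFLOW (fail)
8. dequeue(): size=3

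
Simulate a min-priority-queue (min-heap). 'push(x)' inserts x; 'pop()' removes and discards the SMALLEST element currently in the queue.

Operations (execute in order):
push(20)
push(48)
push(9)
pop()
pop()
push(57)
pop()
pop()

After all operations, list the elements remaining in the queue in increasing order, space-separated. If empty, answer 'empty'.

Answer: empty

Derivation:
push(20): heap contents = [20]
push(48): heap contents = [20, 48]
push(9): heap contents = [9, 20, 48]
pop() → 9: heap contents = [20, 48]
pop() → 20: heap contents = [48]
push(57): heap contents = [48, 57]
pop() → 48: heap contents = [57]
pop() → 57: heap contents = []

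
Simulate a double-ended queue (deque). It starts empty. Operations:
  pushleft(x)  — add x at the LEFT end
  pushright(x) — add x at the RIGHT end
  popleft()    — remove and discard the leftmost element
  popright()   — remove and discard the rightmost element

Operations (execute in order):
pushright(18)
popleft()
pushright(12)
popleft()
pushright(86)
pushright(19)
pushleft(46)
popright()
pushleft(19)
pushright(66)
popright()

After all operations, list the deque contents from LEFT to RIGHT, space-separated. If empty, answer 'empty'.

Answer: 19 46 86

Derivation:
pushright(18): [18]
popleft(): []
pushright(12): [12]
popleft(): []
pushright(86): [86]
pushright(19): [86, 19]
pushleft(46): [46, 86, 19]
popright(): [46, 86]
pushleft(19): [19, 46, 86]
pushright(66): [19, 46, 86, 66]
popright(): [19, 46, 86]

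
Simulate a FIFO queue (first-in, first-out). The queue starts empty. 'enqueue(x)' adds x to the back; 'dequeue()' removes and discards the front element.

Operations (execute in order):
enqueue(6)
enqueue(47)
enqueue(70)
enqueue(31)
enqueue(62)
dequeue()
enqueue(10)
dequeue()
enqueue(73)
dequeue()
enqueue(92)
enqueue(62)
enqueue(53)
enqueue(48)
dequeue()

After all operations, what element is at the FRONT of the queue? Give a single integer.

Answer: 62

Derivation:
enqueue(6): queue = [6]
enqueue(47): queue = [6, 47]
enqueue(70): queue = [6, 47, 70]
enqueue(31): queue = [6, 47, 70, 31]
enqueue(62): queue = [6, 47, 70, 31, 62]
dequeue(): queue = [47, 70, 31, 62]
enqueue(10): queue = [47, 70, 31, 62, 10]
dequeue(): queue = [70, 31, 62, 10]
enqueue(73): queue = [70, 31, 62, 10, 73]
dequeue(): queue = [31, 62, 10, 73]
enqueue(92): queue = [31, 62, 10, 73, 92]
enqueue(62): queue = [31, 62, 10, 73, 92, 62]
enqueue(53): queue = [31, 62, 10, 73, 92, 62, 53]
enqueue(48): queue = [31, 62, 10, 73, 92, 62, 53, 48]
dequeue(): queue = [62, 10, 73, 92, 62, 53, 48]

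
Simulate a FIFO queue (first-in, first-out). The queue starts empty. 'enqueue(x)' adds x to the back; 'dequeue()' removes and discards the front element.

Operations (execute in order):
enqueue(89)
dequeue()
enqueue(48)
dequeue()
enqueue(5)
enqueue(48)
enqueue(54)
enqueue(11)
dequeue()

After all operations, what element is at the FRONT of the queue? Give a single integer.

enqueue(89): queue = [89]
dequeue(): queue = []
enqueue(48): queue = [48]
dequeue(): queue = []
enqueue(5): queue = [5]
enqueue(48): queue = [5, 48]
enqueue(54): queue = [5, 48, 54]
enqueue(11): queue = [5, 48, 54, 11]
dequeue(): queue = [48, 54, 11]

Answer: 48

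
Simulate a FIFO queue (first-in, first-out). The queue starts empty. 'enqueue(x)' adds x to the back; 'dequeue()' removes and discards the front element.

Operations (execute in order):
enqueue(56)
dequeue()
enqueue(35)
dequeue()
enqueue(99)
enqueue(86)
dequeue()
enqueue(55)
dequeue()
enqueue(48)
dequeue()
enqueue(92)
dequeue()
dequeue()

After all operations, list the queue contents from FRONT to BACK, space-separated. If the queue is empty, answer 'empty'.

enqueue(56): [56]
dequeue(): []
enqueue(35): [35]
dequeue(): []
enqueue(99): [99]
enqueue(86): [99, 86]
dequeue(): [86]
enqueue(55): [86, 55]
dequeue(): [55]
enqueue(48): [55, 48]
dequeue(): [48]
enqueue(92): [48, 92]
dequeue(): [92]
dequeue(): []

Answer: empty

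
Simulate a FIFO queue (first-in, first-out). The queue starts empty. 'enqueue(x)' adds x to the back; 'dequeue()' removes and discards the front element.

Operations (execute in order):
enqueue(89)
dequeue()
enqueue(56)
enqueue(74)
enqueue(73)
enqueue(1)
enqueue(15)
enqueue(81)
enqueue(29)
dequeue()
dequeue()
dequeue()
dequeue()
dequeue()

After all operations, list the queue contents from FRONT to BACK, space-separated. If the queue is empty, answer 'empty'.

enqueue(89): [89]
dequeue(): []
enqueue(56): [56]
enqueue(74): [56, 74]
enqueue(73): [56, 74, 73]
enqueue(1): [56, 74, 73, 1]
enqueue(15): [56, 74, 73, 1, 15]
enqueue(81): [56, 74, 73, 1, 15, 81]
enqueue(29): [56, 74, 73, 1, 15, 81, 29]
dequeue(): [74, 73, 1, 15, 81, 29]
dequeue(): [73, 1, 15, 81, 29]
dequeue(): [1, 15, 81, 29]
dequeue(): [15, 81, 29]
dequeue(): [81, 29]

Answer: 81 29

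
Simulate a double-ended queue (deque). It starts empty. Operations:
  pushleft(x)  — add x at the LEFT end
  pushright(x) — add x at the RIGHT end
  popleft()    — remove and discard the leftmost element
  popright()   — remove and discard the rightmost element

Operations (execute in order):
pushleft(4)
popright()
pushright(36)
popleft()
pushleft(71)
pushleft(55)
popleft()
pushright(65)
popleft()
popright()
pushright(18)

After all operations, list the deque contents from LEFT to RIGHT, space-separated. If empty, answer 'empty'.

Answer: 18

Derivation:
pushleft(4): [4]
popright(): []
pushright(36): [36]
popleft(): []
pushleft(71): [71]
pushleft(55): [55, 71]
popleft(): [71]
pushright(65): [71, 65]
popleft(): [65]
popright(): []
pushright(18): [18]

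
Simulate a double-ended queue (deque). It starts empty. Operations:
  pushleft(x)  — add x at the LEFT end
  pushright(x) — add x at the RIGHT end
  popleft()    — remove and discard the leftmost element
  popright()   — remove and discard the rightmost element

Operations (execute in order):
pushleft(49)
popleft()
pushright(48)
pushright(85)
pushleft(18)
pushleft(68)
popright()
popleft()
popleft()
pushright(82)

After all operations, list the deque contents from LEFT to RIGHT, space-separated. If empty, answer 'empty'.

Answer: 48 82

Derivation:
pushleft(49): [49]
popleft(): []
pushright(48): [48]
pushright(85): [48, 85]
pushleft(18): [18, 48, 85]
pushleft(68): [68, 18, 48, 85]
popright(): [68, 18, 48]
popleft(): [18, 48]
popleft(): [48]
pushright(82): [48, 82]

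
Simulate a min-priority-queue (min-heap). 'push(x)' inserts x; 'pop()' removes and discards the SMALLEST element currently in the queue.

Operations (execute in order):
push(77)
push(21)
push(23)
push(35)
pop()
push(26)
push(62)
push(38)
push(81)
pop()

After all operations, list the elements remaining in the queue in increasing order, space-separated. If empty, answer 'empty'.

Answer: 26 35 38 62 77 81

Derivation:
push(77): heap contents = [77]
push(21): heap contents = [21, 77]
push(23): heap contents = [21, 23, 77]
push(35): heap contents = [21, 23, 35, 77]
pop() → 21: heap contents = [23, 35, 77]
push(26): heap contents = [23, 26, 35, 77]
push(62): heap contents = [23, 26, 35, 62, 77]
push(38): heap contents = [23, 26, 35, 38, 62, 77]
push(81): heap contents = [23, 26, 35, 38, 62, 77, 81]
pop() → 23: heap contents = [26, 35, 38, 62, 77, 81]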